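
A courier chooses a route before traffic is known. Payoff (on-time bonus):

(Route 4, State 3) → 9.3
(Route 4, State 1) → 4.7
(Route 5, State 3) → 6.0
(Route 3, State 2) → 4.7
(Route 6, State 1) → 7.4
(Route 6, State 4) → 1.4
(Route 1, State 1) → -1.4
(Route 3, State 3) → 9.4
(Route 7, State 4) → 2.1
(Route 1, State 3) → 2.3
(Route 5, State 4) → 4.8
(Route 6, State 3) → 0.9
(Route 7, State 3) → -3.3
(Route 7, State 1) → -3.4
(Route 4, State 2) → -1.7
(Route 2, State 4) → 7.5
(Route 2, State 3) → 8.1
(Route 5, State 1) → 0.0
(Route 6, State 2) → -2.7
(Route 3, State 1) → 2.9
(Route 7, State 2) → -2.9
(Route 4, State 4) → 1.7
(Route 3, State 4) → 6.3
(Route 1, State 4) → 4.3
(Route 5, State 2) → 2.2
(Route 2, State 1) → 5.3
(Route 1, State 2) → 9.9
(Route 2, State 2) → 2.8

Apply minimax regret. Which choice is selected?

Route 3

Column bests: State 1=7.4, State 2=9.9, State 3=9.4, State 4=7.5.
Route 1 regrets: 8.8, 0.0, 7.1, 3.2 → max 8.8
Route 2 regrets: 2.1, 7.1, 1.3, 0.0 → max 7.1
Route 3 regrets: 4.5, 5.2, 0.0, 1.2 → max 5.2
Route 4 regrets: 2.7, 11.6, 0.1, 5.8 → max 11.6
Route 5 regrets: 7.4, 7.7, 3.4, 2.7 → max 7.7
Route 6 regrets: 0.0, 12.6, 8.5, 6.1 → max 12.6
Route 7 regrets: 10.8, 12.8, 12.7, 5.4 → max 12.8
Smallest max regret = 5.2 → Route 3.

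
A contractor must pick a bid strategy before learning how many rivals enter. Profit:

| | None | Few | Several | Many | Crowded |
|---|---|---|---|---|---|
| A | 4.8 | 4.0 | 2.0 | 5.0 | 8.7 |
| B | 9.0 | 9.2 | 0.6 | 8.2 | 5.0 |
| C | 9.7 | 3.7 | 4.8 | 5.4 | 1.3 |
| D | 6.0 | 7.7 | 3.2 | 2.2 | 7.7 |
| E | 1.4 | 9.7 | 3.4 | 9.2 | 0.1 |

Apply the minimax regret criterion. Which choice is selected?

B

Column bests: None=9.7, Few=9.7, Several=4.8, Many=9.2, Crowded=8.7.
A regrets: 4.9, 5.7, 2.8, 4.2, 0.0 → max 5.7
B regrets: 0.7, 0.5, 4.2, 1.0, 3.7 → max 4.2
C regrets: 0.0, 6.0, 0.0, 3.8, 7.4 → max 7.4
D regrets: 3.7, 2.0, 1.6, 7.0, 1.0 → max 7.0
E regrets: 8.3, 0.0, 1.4, 0.0, 8.6 → max 8.6
Smallest max regret = 4.2 → B.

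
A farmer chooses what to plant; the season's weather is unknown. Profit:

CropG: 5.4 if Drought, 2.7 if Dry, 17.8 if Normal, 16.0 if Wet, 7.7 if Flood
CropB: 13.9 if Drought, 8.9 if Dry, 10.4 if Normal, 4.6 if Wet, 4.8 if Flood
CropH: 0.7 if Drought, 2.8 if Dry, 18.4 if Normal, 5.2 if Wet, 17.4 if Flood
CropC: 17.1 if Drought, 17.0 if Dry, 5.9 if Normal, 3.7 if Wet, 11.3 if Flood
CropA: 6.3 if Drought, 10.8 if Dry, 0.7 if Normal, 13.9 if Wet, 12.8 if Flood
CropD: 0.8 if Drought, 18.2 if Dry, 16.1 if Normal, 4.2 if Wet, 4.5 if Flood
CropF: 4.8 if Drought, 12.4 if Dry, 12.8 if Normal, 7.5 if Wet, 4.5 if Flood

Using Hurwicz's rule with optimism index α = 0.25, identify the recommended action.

CropC

CropG: 0.25·17.8 + 0.75·2.7 = 6.475
CropB: 0.25·13.9 + 0.75·4.6 = 6.925
CropH: 0.25·18.4 + 0.75·0.7 = 5.125
CropC: 0.25·17.1 + 0.75·3.7 = 7.05
CropA: 0.25·13.9 + 0.75·0.7 = 4
CropD: 0.25·18.2 + 0.75·0.8 = 5.15
CropF: 0.25·12.8 + 0.75·4.5 = 6.575
Highest Hurwicz score = 7.05 → CropC.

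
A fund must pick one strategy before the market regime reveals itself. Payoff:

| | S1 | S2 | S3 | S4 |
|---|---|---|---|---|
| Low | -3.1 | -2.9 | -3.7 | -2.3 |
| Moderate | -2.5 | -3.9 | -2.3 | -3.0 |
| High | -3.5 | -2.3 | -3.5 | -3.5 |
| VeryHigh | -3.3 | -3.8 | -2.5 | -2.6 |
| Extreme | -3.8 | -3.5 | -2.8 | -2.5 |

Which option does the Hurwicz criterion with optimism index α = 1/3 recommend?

Low: 1/3·(-2.3) + 2/3·(-3.7) = -97/30
Moderate: 1/3·(-2.3) + 2/3·(-3.9) = -101/30
High: 1/3·(-2.3) + 2/3·(-3.5) = -3.1
VeryHigh: 1/3·(-2.5) + 2/3·(-3.8) = -101/30
Extreme: 1/3·(-2.5) + 2/3·(-3.8) = -101/30
Highest Hurwicz score = -3.1 → High.

High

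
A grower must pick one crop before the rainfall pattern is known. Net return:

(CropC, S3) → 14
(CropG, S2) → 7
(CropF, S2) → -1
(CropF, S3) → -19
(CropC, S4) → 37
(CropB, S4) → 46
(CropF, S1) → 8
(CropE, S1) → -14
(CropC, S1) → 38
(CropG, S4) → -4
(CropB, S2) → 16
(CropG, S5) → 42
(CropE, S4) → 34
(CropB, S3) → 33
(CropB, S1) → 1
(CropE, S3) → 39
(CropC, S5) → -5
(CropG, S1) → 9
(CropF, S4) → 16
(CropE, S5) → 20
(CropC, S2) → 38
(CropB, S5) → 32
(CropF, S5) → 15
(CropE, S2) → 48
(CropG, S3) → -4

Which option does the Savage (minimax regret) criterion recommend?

CropB

Column bests: S1=38, S2=48, S3=39, S4=46, S5=42.
CropC regrets: 0, 10, 25, 9, 47 → max 47
CropE regrets: 52, 0, 0, 12, 22 → max 52
CropG regrets: 29, 41, 43, 50, 0 → max 50
CropF regrets: 30, 49, 58, 30, 27 → max 58
CropB regrets: 37, 32, 6, 0, 10 → max 37
Smallest max regret = 37 → CropB.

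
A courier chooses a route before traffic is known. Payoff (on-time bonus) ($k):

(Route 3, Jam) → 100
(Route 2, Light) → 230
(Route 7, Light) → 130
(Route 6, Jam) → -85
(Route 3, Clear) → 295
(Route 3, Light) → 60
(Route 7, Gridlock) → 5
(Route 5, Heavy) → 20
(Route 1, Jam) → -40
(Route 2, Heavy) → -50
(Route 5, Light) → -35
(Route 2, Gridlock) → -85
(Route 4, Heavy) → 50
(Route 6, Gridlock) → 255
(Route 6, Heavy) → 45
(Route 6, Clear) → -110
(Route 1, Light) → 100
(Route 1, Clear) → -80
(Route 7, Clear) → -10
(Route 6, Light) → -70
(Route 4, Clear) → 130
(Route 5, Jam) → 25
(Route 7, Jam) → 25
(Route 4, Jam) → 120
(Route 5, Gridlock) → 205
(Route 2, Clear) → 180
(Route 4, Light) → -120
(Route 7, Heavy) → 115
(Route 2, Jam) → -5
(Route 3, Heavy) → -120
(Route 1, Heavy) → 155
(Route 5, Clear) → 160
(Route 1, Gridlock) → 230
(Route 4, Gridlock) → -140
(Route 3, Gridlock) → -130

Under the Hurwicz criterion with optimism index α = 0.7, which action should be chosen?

Route 3

Route 1: 0.7·230 + 0.3·(-80) = 137
Route 2: 0.7·230 + 0.3·(-85) = 135.5
Route 3: 0.7·295 + 0.3·(-130) = 167.5
Route 4: 0.7·130 + 0.3·(-140) = 49
Route 5: 0.7·205 + 0.3·(-35) = 133
Route 6: 0.7·255 + 0.3·(-110) = 145.5
Route 7: 0.7·130 + 0.3·(-10) = 88
Highest Hurwicz score = 167.5 → Route 3.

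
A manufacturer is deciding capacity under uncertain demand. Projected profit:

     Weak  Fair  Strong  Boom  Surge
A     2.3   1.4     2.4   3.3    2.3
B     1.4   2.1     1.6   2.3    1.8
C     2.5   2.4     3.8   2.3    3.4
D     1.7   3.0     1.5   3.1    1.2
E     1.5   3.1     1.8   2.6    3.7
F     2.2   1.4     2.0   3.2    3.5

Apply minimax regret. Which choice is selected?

C

Column bests: Weak=2.5, Fair=3.1, Strong=3.8, Boom=3.3, Surge=3.7.
A regrets: 0.2, 1.7, 1.4, 0.0, 1.4 → max 1.7
B regrets: 1.1, 1.0, 2.2, 1.0, 1.9 → max 2.2
C regrets: 0.0, 0.7, 0.0, 1.0, 0.3 → max 1.0
D regrets: 0.8, 0.1, 2.3, 0.2, 2.5 → max 2.5
E regrets: 1.0, 0.0, 2.0, 0.7, 0.0 → max 2.0
F regrets: 0.3, 1.7, 1.8, 0.1, 0.2 → max 1.8
Smallest max regret = 1.0 → C.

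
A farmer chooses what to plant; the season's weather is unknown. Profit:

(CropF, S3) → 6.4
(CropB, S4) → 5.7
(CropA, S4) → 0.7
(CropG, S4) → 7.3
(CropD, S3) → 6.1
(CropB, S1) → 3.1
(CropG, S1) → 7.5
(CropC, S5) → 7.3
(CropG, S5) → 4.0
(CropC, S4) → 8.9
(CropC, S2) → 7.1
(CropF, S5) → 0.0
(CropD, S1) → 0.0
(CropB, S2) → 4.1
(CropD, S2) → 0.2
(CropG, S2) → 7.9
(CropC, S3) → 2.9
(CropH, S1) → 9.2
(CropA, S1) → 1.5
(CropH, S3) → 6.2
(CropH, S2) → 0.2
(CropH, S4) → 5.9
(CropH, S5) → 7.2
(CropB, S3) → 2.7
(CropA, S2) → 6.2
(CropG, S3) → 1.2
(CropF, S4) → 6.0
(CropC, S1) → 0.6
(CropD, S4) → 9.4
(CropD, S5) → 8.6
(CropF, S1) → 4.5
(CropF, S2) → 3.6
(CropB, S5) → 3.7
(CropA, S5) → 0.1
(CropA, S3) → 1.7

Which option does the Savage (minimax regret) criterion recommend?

CropG

Column bests: S1=9.2, S2=7.9, S3=6.4, S4=9.4, S5=8.6.
CropD regrets: 9.2, 7.7, 0.3, 0.0, 0.0 → max 9.2
CropB regrets: 6.1, 3.8, 3.7, 3.7, 4.9 → max 6.1
CropA regrets: 7.7, 1.7, 4.7, 8.7, 8.5 → max 8.7
CropF regrets: 4.7, 4.3, 0.0, 3.4, 8.6 → max 8.6
CropG regrets: 1.7, 0.0, 5.2, 2.1, 4.6 → max 5.2
CropC regrets: 8.6, 0.8, 3.5, 0.5, 1.3 → max 8.6
CropH regrets: 0.0, 7.7, 0.2, 3.5, 1.4 → max 7.7
Smallest max regret = 5.2 → CropG.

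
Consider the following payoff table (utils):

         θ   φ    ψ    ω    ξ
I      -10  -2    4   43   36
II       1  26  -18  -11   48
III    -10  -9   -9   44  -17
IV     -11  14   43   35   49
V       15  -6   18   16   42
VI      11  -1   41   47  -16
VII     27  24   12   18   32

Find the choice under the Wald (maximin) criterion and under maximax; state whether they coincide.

maximin → VII; maximax → IV (disagree)

Row minima: I=-10, II=-18, III=-17, IV=-11, V=-6, VI=-16, VII=12
Best worst-case = 12 → VII.
Row maxima: I=43, II=48, III=44, IV=49, V=42, VI=47, VII=32
Best best-case = 49 → IV.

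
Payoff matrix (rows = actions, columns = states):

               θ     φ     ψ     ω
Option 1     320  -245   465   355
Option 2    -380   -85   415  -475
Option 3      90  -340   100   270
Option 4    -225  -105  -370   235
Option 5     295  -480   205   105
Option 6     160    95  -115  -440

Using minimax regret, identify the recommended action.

Option 1

Column bests: θ=320, φ=95, ψ=465, ω=355.
Option 1 regrets: 0, 340, 0, 0 → max 340
Option 2 regrets: 700, 180, 50, 830 → max 830
Option 3 regrets: 230, 435, 365, 85 → max 435
Option 4 regrets: 545, 200, 835, 120 → max 835
Option 5 regrets: 25, 575, 260, 250 → max 575
Option 6 regrets: 160, 0, 580, 795 → max 795
Smallest max regret = 340 → Option 1.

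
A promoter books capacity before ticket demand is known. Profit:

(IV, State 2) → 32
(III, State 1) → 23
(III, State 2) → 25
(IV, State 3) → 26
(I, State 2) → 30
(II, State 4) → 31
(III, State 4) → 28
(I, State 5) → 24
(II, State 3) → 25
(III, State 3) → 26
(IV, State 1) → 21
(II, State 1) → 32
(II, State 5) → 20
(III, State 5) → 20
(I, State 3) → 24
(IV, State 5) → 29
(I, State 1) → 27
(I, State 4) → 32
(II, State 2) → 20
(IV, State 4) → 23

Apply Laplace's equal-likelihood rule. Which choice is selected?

Row averages: I=27.4, II=25.6, III=24.4, IV=26.2
Highest average = 27.4 → I.

I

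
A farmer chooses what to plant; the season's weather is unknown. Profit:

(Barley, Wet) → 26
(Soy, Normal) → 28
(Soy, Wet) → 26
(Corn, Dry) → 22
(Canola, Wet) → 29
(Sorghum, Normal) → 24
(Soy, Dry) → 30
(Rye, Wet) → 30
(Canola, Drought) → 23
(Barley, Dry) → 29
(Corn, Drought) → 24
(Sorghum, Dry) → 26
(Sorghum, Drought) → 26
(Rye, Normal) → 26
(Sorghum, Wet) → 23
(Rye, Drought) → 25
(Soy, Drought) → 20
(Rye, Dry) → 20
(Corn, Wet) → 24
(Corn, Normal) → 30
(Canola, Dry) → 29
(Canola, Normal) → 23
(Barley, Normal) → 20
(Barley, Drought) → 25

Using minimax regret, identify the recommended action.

Soy

Column bests: Drought=26, Dry=30, Normal=30, Wet=30.
Rye regrets: 1, 10, 4, 0 → max 10
Sorghum regrets: 0, 4, 6, 7 → max 7
Barley regrets: 1, 1, 10, 4 → max 10
Canola regrets: 3, 1, 7, 1 → max 7
Soy regrets: 6, 0, 2, 4 → max 6
Corn regrets: 2, 8, 0, 6 → max 8
Smallest max regret = 6 → Soy.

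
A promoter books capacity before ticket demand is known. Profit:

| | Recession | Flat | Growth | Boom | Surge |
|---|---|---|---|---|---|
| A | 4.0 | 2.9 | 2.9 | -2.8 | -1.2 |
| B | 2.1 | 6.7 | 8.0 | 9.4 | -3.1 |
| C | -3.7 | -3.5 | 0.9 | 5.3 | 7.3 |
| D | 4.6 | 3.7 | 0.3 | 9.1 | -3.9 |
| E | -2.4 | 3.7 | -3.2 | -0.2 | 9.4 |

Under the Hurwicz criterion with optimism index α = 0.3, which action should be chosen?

A: 0.3·4.0 + 0.7·(-2.8) = -0.76
B: 0.3·9.4 + 0.7·(-3.1) = 0.65
C: 0.3·7.3 + 0.7·(-3.7) = -0.4
D: 0.3·9.1 + 0.7·(-3.9) = 0
E: 0.3·9.4 + 0.7·(-3.2) = 0.58
Highest Hurwicz score = 0.65 → B.

B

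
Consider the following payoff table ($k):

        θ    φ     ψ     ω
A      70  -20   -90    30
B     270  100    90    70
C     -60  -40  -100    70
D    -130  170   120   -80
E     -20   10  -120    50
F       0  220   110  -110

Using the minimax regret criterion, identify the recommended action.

B

Column bests: θ=270, φ=220, ψ=120, ω=70.
A regrets: 200, 240, 210, 40 → max 240
B regrets: 0, 120, 30, 0 → max 120
C regrets: 330, 260, 220, 0 → max 330
D regrets: 400, 50, 0, 150 → max 400
E regrets: 290, 210, 240, 20 → max 290
F regrets: 270, 0, 10, 180 → max 270
Smallest max regret = 120 → B.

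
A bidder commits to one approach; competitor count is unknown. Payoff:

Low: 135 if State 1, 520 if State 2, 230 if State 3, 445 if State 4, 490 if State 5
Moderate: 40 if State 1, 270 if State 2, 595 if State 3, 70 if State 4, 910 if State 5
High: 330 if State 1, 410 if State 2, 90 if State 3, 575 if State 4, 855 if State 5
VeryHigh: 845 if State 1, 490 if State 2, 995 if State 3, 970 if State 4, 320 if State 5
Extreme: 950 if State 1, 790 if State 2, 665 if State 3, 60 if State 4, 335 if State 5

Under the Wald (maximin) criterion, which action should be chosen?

VeryHigh

Row minima: Low=135, Moderate=40, High=90, VeryHigh=320, Extreme=60
Best worst-case = 320 → VeryHigh.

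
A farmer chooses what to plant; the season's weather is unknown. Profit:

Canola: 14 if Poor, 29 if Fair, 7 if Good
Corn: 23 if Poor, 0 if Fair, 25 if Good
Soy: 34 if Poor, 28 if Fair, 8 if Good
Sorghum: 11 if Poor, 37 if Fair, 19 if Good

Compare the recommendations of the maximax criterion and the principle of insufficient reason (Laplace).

maximax → Sorghum; laplace → Soy (disagree)

Row maxima: Canola=29, Corn=25, Soy=34, Sorghum=37
Best best-case = 37 → Sorghum.
Row averages: Canola=50/3, Corn=16, Soy=70/3, Sorghum=67/3
Highest average = 70/3 → Soy.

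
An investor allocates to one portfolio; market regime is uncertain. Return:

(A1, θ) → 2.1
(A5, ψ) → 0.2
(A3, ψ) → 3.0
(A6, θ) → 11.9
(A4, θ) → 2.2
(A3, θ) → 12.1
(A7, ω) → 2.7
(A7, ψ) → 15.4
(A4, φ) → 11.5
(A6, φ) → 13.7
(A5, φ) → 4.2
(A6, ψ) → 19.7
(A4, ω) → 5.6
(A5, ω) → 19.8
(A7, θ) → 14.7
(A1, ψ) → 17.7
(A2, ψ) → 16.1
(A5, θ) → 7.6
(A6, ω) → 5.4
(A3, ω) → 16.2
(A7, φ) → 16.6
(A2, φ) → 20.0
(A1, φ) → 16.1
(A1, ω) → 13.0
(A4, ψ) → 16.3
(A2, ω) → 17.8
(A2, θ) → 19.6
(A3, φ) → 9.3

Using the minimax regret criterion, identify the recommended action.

Column bests: θ=19.6, φ=20.0, ψ=19.7, ω=19.8.
A1 regrets: 17.5, 3.9, 2.0, 6.8 → max 17.5
A2 regrets: 0.0, 0.0, 3.6, 2.0 → max 3.6
A3 regrets: 7.5, 10.7, 16.7, 3.6 → max 16.7
A4 regrets: 17.4, 8.5, 3.4, 14.2 → max 17.4
A5 regrets: 12.0, 15.8, 19.5, 0.0 → max 19.5
A6 regrets: 7.7, 6.3, 0.0, 14.4 → max 14.4
A7 regrets: 4.9, 3.4, 4.3, 17.1 → max 17.1
Smallest max regret = 3.6 → A2.

A2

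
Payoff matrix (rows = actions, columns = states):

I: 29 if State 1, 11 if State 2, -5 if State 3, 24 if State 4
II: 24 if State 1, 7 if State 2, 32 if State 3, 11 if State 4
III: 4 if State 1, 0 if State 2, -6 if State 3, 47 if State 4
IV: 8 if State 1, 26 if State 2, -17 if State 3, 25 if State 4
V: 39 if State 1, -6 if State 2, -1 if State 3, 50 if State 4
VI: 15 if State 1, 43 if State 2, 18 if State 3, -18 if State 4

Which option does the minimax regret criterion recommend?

I

Column bests: State 1=39, State 2=43, State 3=32, State 4=50.
I regrets: 10, 32, 37, 26 → max 37
II regrets: 15, 36, 0, 39 → max 39
III regrets: 35, 43, 38, 3 → max 43
IV regrets: 31, 17, 49, 25 → max 49
V regrets: 0, 49, 33, 0 → max 49
VI regrets: 24, 0, 14, 68 → max 68
Smallest max regret = 37 → I.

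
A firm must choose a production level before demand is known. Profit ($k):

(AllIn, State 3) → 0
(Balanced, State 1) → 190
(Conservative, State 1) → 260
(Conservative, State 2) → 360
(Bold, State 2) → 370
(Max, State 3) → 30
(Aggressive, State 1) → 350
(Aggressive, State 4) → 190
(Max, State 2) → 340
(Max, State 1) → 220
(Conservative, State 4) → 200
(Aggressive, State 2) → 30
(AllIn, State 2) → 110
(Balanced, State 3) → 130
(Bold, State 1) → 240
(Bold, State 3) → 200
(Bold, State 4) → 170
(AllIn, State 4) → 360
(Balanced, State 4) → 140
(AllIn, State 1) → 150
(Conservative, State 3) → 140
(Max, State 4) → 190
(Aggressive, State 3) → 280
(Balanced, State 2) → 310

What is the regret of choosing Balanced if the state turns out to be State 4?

Best payoff under State 4 is 360.
Regret = 360 − 140 = 220.

220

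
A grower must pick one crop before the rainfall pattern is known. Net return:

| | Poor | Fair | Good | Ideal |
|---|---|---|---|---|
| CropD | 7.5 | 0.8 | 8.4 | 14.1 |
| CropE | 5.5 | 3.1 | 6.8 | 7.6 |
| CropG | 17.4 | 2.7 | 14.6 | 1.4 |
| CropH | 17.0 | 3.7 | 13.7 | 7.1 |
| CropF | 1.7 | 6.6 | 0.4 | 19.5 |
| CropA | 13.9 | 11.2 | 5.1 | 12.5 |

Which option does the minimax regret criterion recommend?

CropA

Column bests: Poor=17.4, Fair=11.2, Good=14.6, Ideal=19.5.
CropD regrets: 9.9, 10.4, 6.2, 5.4 → max 10.4
CropE regrets: 11.9, 8.1, 7.8, 11.9 → max 11.9
CropG regrets: 0.0, 8.5, 0.0, 18.1 → max 18.1
CropH regrets: 0.4, 7.5, 0.9, 12.4 → max 12.4
CropF regrets: 15.7, 4.6, 14.2, 0.0 → max 15.7
CropA regrets: 3.5, 0.0, 9.5, 7.0 → max 9.5
Smallest max regret = 9.5 → CropA.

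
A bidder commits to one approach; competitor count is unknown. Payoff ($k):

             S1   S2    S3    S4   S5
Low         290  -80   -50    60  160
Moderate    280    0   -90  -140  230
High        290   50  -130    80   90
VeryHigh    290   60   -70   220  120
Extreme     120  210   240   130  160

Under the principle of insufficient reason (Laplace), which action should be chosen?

Extreme

Row averages: Low=76, Moderate=56, High=76, VeryHigh=124, Extreme=172
Highest average = 172 → Extreme.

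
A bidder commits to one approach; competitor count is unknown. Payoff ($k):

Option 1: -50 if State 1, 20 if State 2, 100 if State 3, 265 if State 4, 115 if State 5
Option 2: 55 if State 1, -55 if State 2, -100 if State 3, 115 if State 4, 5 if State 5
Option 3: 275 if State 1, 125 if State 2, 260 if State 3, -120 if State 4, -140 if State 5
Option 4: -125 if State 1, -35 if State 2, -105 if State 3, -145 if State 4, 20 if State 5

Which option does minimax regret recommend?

Option 1

Column bests: State 1=275, State 2=125, State 3=260, State 4=265, State 5=115.
Option 1 regrets: 325, 105, 160, 0, 0 → max 325
Option 2 regrets: 220, 180, 360, 150, 110 → max 360
Option 3 regrets: 0, 0, 0, 385, 255 → max 385
Option 4 regrets: 400, 160, 365, 410, 95 → max 410
Smallest max regret = 325 → Option 1.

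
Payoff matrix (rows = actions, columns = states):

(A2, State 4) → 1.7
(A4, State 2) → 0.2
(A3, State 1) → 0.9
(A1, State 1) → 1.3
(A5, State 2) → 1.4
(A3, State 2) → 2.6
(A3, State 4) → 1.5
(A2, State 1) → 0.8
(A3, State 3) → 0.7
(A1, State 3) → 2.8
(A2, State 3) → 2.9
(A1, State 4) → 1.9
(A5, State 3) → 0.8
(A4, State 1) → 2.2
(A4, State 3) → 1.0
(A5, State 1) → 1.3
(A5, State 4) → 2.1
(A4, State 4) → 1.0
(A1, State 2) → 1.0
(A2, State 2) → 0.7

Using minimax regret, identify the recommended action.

A1

Column bests: State 1=2.2, State 2=2.6, State 3=2.9, State 4=2.1.
A1 regrets: 0.9, 1.6, 0.1, 0.2 → max 1.6
A2 regrets: 1.4, 1.9, 0.0, 0.4 → max 1.9
A3 regrets: 1.3, 0.0, 2.2, 0.6 → max 2.2
A4 regrets: 0.0, 2.4, 1.9, 1.1 → max 2.4
A5 regrets: 0.9, 1.2, 2.1, 0.0 → max 2.1
Smallest max regret = 1.6 → A1.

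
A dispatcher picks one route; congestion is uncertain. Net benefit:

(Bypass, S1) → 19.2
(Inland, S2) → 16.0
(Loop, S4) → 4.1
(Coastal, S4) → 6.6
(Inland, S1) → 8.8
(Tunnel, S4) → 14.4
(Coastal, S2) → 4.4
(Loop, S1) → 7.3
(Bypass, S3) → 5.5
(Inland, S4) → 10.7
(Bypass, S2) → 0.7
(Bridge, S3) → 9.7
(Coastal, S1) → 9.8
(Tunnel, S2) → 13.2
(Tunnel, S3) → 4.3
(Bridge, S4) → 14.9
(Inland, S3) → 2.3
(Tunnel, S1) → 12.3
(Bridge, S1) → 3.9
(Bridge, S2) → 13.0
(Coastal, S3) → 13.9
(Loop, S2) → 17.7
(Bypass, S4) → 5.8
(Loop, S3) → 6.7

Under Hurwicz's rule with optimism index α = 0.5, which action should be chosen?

Loop

Inland: 0.5·16.0 + 0.5·2.3 = 9.15
Bridge: 0.5·14.9 + 0.5·3.9 = 9.4
Bypass: 0.5·19.2 + 0.5·0.7 = 9.95
Tunnel: 0.5·14.4 + 0.5·4.3 = 9.35
Coastal: 0.5·13.9 + 0.5·4.4 = 9.15
Loop: 0.5·17.7 + 0.5·4.1 = 10.9
Highest Hurwicz score = 10.9 → Loop.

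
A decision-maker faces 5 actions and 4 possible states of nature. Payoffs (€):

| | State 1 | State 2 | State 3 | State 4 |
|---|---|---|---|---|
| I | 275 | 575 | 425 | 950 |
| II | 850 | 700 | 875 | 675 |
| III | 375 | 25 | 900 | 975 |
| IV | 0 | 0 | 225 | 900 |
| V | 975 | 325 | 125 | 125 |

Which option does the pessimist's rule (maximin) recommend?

Row minima: I=275, II=675, III=25, IV=0, V=125
Best worst-case = 675 → II.

II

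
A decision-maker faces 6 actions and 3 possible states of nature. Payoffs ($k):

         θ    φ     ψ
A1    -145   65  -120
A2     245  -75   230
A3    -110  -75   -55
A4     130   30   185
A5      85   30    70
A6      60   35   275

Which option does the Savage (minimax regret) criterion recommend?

A4

Column bests: θ=245, φ=65, ψ=275.
A1 regrets: 390, 0, 395 → max 395
A2 regrets: 0, 140, 45 → max 140
A3 regrets: 355, 140, 330 → max 355
A4 regrets: 115, 35, 90 → max 115
A5 regrets: 160, 35, 205 → max 205
A6 regrets: 185, 30, 0 → max 185
Smallest max regret = 115 → A4.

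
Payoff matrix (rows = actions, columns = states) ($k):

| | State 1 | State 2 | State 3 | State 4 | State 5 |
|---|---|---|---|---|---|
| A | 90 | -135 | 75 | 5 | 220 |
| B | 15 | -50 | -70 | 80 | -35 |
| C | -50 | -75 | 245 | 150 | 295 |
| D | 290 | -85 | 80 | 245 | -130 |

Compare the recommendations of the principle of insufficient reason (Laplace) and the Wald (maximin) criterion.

laplace → C; maximin → B (disagree)

Row averages: A=51, B=-12, C=113, D=80
Highest average = 113 → C.
Row minima: A=-135, B=-70, C=-75, D=-130
Best worst-case = -70 → B.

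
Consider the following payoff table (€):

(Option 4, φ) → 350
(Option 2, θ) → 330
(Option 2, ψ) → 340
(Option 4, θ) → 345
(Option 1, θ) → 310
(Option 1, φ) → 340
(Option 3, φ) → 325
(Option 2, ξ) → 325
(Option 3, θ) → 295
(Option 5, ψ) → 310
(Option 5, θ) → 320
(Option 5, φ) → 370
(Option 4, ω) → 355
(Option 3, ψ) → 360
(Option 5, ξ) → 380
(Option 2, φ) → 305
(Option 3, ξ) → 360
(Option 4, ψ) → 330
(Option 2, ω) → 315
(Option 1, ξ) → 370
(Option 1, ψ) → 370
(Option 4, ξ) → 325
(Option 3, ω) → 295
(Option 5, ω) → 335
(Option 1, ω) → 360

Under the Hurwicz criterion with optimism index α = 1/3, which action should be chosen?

Option 1: 1/3·370 + 2/3·310 = 330
Option 2: 1/3·340 + 2/3·305 = 950/3
Option 3: 1/3·360 + 2/3·295 = 950/3
Option 4: 1/3·355 + 2/3·325 = 335
Option 5: 1/3·380 + 2/3·310 = 1000/3
Highest Hurwicz score = 335 → Option 4.

Option 4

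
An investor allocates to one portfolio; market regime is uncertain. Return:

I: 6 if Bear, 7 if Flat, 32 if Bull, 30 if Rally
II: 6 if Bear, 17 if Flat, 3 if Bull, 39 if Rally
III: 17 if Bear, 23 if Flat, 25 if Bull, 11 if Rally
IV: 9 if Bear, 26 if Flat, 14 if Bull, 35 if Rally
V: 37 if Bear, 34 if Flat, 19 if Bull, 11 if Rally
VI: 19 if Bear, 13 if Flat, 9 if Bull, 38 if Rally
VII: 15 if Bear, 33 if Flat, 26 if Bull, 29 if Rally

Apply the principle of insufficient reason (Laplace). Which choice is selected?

VII

Row averages: I=18.75, II=16.25, III=19, IV=21, V=25.25, VI=19.75, VII=25.75
Highest average = 25.75 → VII.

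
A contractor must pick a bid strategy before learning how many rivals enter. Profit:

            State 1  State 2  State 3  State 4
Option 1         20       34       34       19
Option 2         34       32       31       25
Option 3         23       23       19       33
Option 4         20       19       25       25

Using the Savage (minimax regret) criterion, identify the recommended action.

Column bests: State 1=34, State 2=34, State 3=34, State 4=33.
Option 1 regrets: 14, 0, 0, 14 → max 14
Option 2 regrets: 0, 2, 3, 8 → max 8
Option 3 regrets: 11, 11, 15, 0 → max 15
Option 4 regrets: 14, 15, 9, 8 → max 15
Smallest max regret = 8 → Option 2.

Option 2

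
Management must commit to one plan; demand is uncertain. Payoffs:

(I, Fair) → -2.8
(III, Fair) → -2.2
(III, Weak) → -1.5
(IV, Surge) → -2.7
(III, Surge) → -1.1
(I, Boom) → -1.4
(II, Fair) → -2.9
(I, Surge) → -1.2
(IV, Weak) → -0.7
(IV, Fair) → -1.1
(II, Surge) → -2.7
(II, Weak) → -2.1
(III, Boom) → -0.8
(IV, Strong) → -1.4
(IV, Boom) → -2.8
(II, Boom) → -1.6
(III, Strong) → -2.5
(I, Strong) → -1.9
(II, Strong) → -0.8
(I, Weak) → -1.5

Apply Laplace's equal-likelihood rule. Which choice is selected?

III

Row averages: I=-1.76, II=-2.02, III=-1.62, IV=-1.74
Highest average = -1.62 → III.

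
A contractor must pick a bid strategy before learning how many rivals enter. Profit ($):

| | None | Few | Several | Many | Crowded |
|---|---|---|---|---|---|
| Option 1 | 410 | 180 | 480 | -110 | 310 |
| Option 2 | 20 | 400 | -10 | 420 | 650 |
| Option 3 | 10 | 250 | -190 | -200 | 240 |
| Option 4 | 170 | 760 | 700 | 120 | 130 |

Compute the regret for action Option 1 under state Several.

220

Best payoff under Several is 700.
Regret = 700 − 480 = 220.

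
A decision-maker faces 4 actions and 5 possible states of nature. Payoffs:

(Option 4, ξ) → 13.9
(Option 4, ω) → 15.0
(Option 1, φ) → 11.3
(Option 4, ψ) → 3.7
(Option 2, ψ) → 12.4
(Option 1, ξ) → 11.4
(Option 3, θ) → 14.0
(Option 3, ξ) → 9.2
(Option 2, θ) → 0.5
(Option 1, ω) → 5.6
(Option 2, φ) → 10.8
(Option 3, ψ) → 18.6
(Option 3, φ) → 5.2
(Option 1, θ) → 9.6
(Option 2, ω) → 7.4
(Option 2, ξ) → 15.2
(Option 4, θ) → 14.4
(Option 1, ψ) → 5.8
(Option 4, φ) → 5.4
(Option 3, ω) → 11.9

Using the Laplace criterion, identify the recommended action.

Row averages: Option 1=8.74, Option 2=9.26, Option 3=11.78, Option 4=10.48
Highest average = 11.78 → Option 3.

Option 3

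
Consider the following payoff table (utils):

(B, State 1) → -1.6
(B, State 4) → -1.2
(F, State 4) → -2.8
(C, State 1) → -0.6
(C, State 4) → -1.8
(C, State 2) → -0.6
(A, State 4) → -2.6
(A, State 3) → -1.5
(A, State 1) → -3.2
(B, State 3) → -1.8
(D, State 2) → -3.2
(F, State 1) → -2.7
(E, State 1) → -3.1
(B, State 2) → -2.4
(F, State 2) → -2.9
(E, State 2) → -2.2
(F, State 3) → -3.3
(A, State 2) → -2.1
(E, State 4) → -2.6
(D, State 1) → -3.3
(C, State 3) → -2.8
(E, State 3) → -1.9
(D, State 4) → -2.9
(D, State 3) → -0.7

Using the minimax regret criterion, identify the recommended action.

B

Column bests: State 1=-0.6, State 2=-0.6, State 3=-0.7, State 4=-1.2.
A regrets: 2.6, 1.5, 0.8, 1.4 → max 2.6
B regrets: 1.0, 1.8, 1.1, 0.0 → max 1.8
C regrets: 0.0, 0.0, 2.1, 0.6 → max 2.1
D regrets: 2.7, 2.6, 0.0, 1.7 → max 2.7
E regrets: 2.5, 1.6, 1.2, 1.4 → max 2.5
F regrets: 2.1, 2.3, 2.6, 1.6 → max 2.6
Smallest max regret = 1.8 → B.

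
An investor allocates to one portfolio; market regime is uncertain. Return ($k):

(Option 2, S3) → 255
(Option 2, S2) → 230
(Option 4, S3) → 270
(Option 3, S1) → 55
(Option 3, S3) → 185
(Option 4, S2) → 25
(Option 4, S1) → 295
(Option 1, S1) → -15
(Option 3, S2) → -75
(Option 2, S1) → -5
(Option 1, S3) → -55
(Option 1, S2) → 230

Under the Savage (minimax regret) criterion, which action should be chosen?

Option 4

Column bests: S1=295, S2=230, S3=270.
Option 1 regrets: 310, 0, 325 → max 325
Option 2 regrets: 300, 0, 15 → max 300
Option 3 regrets: 240, 305, 85 → max 305
Option 4 regrets: 0, 205, 0 → max 205
Smallest max regret = 205 → Option 4.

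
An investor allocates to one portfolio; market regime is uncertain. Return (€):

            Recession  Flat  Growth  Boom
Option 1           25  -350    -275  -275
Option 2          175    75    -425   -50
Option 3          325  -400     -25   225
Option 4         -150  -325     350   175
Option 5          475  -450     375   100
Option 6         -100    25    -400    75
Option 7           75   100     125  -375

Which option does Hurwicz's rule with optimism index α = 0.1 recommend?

Option 4

Option 1: 0.1·25 + 0.9·(-350) = -312.5
Option 2: 0.1·175 + 0.9·(-425) = -365
Option 3: 0.1·325 + 0.9·(-400) = -327.5
Option 4: 0.1·350 + 0.9·(-325) = -257.5
Option 5: 0.1·475 + 0.9·(-450) = -357.5
Option 6: 0.1·75 + 0.9·(-400) = -352.5
Option 7: 0.1·125 + 0.9·(-375) = -325
Highest Hurwicz score = -257.5 → Option 4.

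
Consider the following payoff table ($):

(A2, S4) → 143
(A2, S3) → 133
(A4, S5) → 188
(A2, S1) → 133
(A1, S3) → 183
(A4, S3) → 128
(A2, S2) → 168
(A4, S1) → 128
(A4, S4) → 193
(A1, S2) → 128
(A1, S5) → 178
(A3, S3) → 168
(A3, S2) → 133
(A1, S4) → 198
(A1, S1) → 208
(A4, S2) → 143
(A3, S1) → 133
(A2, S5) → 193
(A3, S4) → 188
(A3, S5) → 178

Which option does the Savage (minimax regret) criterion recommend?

A1

Column bests: S1=208, S2=168, S3=183, S4=198, S5=193.
A1 regrets: 0, 40, 0, 0, 15 → max 40
A2 regrets: 75, 0, 50, 55, 0 → max 75
A3 regrets: 75, 35, 15, 10, 15 → max 75
A4 regrets: 80, 25, 55, 5, 5 → max 80
Smallest max regret = 40 → A1.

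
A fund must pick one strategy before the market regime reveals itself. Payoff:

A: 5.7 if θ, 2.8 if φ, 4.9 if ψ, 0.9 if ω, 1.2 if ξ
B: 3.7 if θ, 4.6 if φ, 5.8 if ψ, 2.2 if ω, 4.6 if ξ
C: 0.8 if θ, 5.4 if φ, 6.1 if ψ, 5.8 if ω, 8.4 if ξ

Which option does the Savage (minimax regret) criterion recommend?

Column bests: θ=5.7, φ=5.4, ψ=6.1, ω=5.8, ξ=8.4.
A regrets: 0.0, 2.6, 1.2, 4.9, 7.2 → max 7.2
B regrets: 2.0, 0.8, 0.3, 3.6, 3.8 → max 3.8
C regrets: 4.9, 0.0, 0.0, 0.0, 0.0 → max 4.9
Smallest max regret = 3.8 → B.

B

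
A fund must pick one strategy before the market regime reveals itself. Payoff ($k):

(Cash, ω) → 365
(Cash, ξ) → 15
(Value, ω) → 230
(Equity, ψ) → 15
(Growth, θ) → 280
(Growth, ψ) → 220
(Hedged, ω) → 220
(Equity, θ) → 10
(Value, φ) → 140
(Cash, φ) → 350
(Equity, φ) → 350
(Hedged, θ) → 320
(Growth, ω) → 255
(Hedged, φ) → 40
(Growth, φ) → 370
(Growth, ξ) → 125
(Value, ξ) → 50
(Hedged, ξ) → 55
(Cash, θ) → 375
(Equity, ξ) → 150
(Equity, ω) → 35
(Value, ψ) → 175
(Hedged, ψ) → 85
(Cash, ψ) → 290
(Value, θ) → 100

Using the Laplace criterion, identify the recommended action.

Cash

Row averages: Cash=279, Value=139, Equity=112, Hedged=144, Growth=250
Highest average = 279 → Cash.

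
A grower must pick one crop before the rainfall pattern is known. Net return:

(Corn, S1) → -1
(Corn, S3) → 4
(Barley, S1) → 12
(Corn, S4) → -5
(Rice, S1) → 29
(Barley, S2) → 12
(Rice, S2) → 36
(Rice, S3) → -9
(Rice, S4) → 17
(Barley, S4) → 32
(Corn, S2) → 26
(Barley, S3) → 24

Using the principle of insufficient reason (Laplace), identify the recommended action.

Row averages: Barley=20, Rice=18.25, Corn=6
Highest average = 20 → Barley.

Barley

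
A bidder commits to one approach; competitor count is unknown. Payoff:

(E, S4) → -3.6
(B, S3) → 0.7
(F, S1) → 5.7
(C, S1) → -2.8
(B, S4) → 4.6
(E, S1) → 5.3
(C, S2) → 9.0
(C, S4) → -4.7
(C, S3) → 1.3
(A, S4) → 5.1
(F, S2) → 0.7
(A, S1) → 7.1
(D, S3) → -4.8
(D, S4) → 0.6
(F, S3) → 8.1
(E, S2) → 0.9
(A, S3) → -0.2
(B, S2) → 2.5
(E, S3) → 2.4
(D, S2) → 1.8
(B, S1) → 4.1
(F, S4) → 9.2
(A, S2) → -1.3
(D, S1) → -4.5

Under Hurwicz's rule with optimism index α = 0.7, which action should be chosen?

A: 0.7·7.1 + 0.3·(-1.3) = 4.58
B: 0.7·4.6 + 0.3·0.7 = 3.43
C: 0.7·9.0 + 0.3·(-4.7) = 4.89
D: 0.7·1.8 + 0.3·(-4.8) = -0.18
E: 0.7·5.3 + 0.3·(-3.6) = 2.63
F: 0.7·9.2 + 0.3·0.7 = 6.65
Highest Hurwicz score = 6.65 → F.

F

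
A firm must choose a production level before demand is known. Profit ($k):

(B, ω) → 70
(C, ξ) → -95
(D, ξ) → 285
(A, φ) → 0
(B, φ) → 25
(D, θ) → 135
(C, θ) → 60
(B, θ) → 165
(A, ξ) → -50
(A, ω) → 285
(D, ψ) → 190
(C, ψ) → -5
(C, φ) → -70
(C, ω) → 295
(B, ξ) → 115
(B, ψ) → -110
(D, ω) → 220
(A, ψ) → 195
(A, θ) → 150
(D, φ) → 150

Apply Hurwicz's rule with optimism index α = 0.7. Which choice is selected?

A: 0.7·285 + 0.3·(-50) = 184.5
B: 0.7·165 + 0.3·(-110) = 82.5
C: 0.7·295 + 0.3·(-95) = 178
D: 0.7·285 + 0.3·135 = 240
Highest Hurwicz score = 240 → D.

D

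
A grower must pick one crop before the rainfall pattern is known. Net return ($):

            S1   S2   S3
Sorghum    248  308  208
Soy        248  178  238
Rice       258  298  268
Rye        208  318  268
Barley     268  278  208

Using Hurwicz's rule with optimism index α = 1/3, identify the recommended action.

Rice

Sorghum: 1/3·308 + 2/3·208 = 724/3
Soy: 1/3·248 + 2/3·178 = 604/3
Rice: 1/3·298 + 2/3·258 = 814/3
Rye: 1/3·318 + 2/3·208 = 734/3
Barley: 1/3·278 + 2/3·208 = 694/3
Highest Hurwicz score = 814/3 → Rice.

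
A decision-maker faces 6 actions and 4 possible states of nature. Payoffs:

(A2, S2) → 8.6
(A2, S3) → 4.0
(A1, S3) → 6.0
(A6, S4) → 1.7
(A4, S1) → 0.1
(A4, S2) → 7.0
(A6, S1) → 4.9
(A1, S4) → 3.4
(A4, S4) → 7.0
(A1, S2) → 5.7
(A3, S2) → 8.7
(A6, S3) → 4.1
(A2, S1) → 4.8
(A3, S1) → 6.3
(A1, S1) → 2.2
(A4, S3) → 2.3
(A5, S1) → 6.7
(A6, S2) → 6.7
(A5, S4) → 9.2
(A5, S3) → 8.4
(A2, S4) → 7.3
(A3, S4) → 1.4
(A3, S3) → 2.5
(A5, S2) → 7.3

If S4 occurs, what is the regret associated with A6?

7.5

Best payoff under S4 is 9.2.
Regret = 9.2 − 1.7 = 7.5.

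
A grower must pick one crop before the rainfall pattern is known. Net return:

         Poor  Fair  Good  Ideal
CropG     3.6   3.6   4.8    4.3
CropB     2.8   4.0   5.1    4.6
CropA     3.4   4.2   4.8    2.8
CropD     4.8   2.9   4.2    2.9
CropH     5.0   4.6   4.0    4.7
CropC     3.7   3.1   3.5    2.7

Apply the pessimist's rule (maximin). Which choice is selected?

CropH

Row minima: CropG=3.6, CropB=2.8, CropA=2.8, CropD=2.9, CropH=4.0, CropC=2.7
Best worst-case = 4.0 → CropH.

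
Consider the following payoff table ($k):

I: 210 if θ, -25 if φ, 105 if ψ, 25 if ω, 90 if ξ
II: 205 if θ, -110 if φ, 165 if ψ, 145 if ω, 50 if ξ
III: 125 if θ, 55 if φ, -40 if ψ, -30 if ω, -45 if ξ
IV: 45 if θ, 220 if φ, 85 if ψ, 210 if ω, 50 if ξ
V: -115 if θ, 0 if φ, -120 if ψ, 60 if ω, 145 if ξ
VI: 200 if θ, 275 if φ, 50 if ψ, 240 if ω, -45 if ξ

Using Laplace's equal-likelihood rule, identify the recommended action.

VI

Row averages: I=81, II=91, III=13, IV=122, V=-6, VI=144
Highest average = 144 → VI.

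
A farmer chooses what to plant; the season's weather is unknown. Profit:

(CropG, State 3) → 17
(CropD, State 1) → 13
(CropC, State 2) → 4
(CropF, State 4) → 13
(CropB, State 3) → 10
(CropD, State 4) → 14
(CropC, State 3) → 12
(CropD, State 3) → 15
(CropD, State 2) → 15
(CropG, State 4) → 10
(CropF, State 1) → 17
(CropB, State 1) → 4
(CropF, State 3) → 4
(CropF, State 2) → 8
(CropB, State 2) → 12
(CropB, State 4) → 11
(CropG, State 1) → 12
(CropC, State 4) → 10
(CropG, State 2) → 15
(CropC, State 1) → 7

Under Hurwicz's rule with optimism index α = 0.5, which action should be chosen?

CropB: 0.5·12 + 0.5·4 = 8
CropG: 0.5·17 + 0.5·10 = 13.5
CropF: 0.5·17 + 0.5·4 = 10.5
CropC: 0.5·12 + 0.5·4 = 8
CropD: 0.5·15 + 0.5·13 = 14
Highest Hurwicz score = 14 → CropD.

CropD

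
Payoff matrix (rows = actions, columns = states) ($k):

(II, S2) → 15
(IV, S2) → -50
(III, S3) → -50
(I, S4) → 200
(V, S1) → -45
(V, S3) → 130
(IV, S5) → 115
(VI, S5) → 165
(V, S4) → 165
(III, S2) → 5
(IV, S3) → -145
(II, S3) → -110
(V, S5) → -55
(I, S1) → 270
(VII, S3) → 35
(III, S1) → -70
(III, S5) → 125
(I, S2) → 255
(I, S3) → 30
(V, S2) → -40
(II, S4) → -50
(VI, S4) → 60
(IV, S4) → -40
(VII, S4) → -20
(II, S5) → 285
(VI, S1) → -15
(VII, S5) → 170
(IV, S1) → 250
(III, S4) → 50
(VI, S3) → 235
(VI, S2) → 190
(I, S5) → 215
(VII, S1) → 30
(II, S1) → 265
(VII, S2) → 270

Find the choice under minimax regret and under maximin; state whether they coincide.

minimax regret → I; maximin → I (agree)

Column bests: S1=270, S2=270, S3=235, S4=200, S5=285.
I regrets: 0, 15, 205, 0, 70 → max 205
II regrets: 5, 255, 345, 250, 0 → max 345
III regrets: 340, 265, 285, 150, 160 → max 340
IV regrets: 20, 320, 380, 240, 170 → max 380
V regrets: 315, 310, 105, 35, 340 → max 340
VI regrets: 285, 80, 0, 140, 120 → max 285
VII regrets: 240, 0, 200, 220, 115 → max 240
Smallest max regret = 205 → I.
Row minima: I=30, II=-110, III=-70, IV=-145, V=-55, VI=-15, VII=-20
Best worst-case = 30 → I.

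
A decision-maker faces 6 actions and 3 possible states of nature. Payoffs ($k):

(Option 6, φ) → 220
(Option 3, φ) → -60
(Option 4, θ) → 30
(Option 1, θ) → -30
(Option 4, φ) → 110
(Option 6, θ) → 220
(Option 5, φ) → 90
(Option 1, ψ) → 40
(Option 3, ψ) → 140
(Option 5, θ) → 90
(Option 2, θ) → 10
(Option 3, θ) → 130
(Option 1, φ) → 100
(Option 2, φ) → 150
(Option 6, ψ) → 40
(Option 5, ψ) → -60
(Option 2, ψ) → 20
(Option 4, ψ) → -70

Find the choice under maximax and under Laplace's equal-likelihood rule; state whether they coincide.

Row maxima: Option 1=100, Option 2=150, Option 3=140, Option 4=110, Option 5=90, Option 6=220
Best best-case = 220 → Option 6.
Row averages: Option 1=110/3, Option 2=60, Option 3=70, Option 4=70/3, Option 5=40, Option 6=160
Highest average = 160 → Option 6.

maximax → Option 6; laplace → Option 6 (agree)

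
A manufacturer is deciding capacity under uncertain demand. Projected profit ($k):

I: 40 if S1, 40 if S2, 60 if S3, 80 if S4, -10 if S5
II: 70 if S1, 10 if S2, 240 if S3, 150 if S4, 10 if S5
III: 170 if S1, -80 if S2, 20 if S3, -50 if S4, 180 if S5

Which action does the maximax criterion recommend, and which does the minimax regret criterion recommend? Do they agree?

Row maxima: I=80, II=240, III=180
Best best-case = 240 → II.
Column bests: S1=170, S2=40, S3=240, S4=150, S5=180.
I regrets: 130, 0, 180, 70, 190 → max 190
II regrets: 100, 30, 0, 0, 170 → max 170
III regrets: 0, 120, 220, 200, 0 → max 220
Smallest max regret = 170 → II.

maximax → II; minimax regret → II (agree)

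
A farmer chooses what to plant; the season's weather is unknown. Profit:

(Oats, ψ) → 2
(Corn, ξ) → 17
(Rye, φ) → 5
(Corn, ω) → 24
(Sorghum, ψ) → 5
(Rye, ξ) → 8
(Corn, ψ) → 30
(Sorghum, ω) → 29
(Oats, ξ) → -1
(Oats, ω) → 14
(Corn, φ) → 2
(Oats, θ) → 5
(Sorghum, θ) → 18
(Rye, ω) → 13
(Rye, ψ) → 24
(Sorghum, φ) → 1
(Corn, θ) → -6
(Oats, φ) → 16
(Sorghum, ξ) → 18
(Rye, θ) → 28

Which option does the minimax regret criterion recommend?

Rye

Column bests: θ=28, φ=16, ψ=30, ω=29, ξ=18.
Corn regrets: 34, 14, 0, 5, 1 → max 34
Rye regrets: 0, 11, 6, 16, 10 → max 16
Oats regrets: 23, 0, 28, 15, 19 → max 28
Sorghum regrets: 10, 15, 25, 0, 0 → max 25
Smallest max regret = 16 → Rye.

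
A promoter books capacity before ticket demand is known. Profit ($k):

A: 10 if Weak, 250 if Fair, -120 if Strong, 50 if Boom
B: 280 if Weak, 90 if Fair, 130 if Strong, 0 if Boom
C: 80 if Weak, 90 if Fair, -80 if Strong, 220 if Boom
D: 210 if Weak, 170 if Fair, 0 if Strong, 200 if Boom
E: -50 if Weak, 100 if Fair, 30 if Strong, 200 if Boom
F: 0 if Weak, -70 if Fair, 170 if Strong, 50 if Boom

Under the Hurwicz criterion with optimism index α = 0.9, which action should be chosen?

A: 0.9·250 + 0.1·(-120) = 213
B: 0.9·280 + 0.1·0 = 252
C: 0.9·220 + 0.1·(-80) = 190
D: 0.9·210 + 0.1·0 = 189
E: 0.9·200 + 0.1·(-50) = 175
F: 0.9·170 + 0.1·(-70) = 146
Highest Hurwicz score = 252 → B.

B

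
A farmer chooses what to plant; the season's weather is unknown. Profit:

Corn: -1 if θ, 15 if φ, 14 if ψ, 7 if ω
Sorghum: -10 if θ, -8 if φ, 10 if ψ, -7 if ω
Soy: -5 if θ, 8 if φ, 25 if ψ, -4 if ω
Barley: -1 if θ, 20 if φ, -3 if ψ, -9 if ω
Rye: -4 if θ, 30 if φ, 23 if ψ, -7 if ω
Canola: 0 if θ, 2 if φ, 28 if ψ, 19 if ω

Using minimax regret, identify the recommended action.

Corn

Column bests: θ=0, φ=30, ψ=28, ω=19.
Corn regrets: 1, 15, 14, 12 → max 15
Sorghum regrets: 10, 38, 18, 26 → max 38
Soy regrets: 5, 22, 3, 23 → max 23
Barley regrets: 1, 10, 31, 28 → max 31
Rye regrets: 4, 0, 5, 26 → max 26
Canola regrets: 0, 28, 0, 0 → max 28
Smallest max regret = 15 → Corn.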